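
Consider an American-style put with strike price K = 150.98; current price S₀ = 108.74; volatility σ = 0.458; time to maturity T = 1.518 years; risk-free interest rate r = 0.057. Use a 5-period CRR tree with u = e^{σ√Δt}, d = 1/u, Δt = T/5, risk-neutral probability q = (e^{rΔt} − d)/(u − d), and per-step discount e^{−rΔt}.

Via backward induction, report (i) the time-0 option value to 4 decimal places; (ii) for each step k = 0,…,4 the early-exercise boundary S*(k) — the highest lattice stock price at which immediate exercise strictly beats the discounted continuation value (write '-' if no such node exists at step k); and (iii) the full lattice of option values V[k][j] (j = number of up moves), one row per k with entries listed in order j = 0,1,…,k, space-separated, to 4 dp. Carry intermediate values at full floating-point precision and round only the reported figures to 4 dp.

price = 48.6379
boundary = - 84.4874 65.6439 84.4874 108.7400
tree:
48.6379
66.4926 30.4227
85.3361 45.9381 14.1556
99.9769 66.4926 24.5963 2.9752
111.3523 85.3361 42.2400 5.7274 0.0000
120.1906 99.9769 66.4926 11.0255 0.0000 0.0000

Δt=0.30360, u=1.28706, d=0.77697, q=0.47146, disc=e^(-rΔt)=0.98284
k=5 terminal: V=max(K-S,0) → 120.1906 99.9769 66.4926 11.0255 0.0000 0.0000
k=4: j=0 S=39.6277 intr=111.3523 cont=108.7620 V=111.3523[EX]; j=1 S=65.6439 intr=85.3361 cont=82.7458 V=85.3361[EX]; j=2 S=108.7400 intr=42.2400 cont=39.6497 V=42.2400[EX]; j=3 S=180.1293 intr=0.0000 cont=5.7274 V=5.7274[hold]; j=4 S=298.3866 intr=0.0000 cont=0.0000 V=0.0000[hold]  S*(4)=108.7400
k=3: j=0 S=51.0031 intr=99.9769 cont=97.3866 V=99.9769[EX]; j=1 S=84.4874 intr=66.4926 cont=63.9024 V=66.4926[EX]; j=2 S=139.9545 intr=11.0255 cont=24.5963 V=24.5963[hold]; j=3 S=231.8365 intr=0.0000 cont=2.9752 V=2.9752[hold]  S*(3)=84.4874
k=2: j=0 S=65.6439 intr=85.3361 cont=82.7458 V=85.3361[EX]; j=1 S=108.7400 intr=42.2400 cont=45.9381 V=45.9381[hold]; j=2 S=180.1293 intr=0.0000 cont=14.1556 V=14.1556[hold]  S*(2)=65.6439
k=1: j=0 S=84.4874 intr=66.4926 cont=65.6160 V=66.4926[EX]; j=1 S=139.9545 intr=11.0255 cont=30.4227 V=30.4227[hold]  S*(1)=84.4874
k=0: j=0 S=108.7400 intr=42.2400 cont=48.6379 V=48.6379[hold]  S*(0)=-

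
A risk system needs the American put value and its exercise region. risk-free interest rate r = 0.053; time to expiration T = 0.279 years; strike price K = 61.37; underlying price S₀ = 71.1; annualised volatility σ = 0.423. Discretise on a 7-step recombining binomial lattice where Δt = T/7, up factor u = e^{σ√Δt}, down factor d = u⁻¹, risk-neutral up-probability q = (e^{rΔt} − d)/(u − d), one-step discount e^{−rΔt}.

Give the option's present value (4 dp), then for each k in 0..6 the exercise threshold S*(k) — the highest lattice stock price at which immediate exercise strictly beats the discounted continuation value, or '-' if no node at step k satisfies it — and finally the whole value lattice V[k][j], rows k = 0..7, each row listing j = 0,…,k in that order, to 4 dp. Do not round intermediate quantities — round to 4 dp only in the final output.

price = 2.1272
boundary = - - - - - 46.6113 50.7186
tree:
2.1272
3.3516 0.8691
5.1438 1.5112 0.2082
7.6410 2.5813 0.4102 0.0000
10.8957 4.3053 0.8082 0.0000 0.0000
14.7587 6.9444 1.5924 0.0000 0.0000 0.0000
18.5333 10.6514 3.1376 0.0000 0.0000 0.0000 0.0000
22.0023 14.7587 6.1823 0.0000 0.0000 0.0000 0.0000 0.0000

Δt=0.03986, u=1.08812, d=0.91902, q=0.49141, disc=e^(-rΔt)=0.99789
k=7 terminal: V=max(K-S,0) → 22.0023 14.7587 6.1823 0.0000 0.0000 0.0000 0.0000 0.0000
k=6: j=0 S=42.8367 intr=18.5333 cont=18.4038 V=18.5333[EX]; j=1 S=50.7186 intr=10.6514 cont=10.5219 V=10.6514[EX]; j=2 S=60.0507 intr=1.3193 cont=3.1376 V=3.1376[hold]; j=3 S=71.1000 intr=0.0000 cont=0.0000 V=0.0000[hold]; j=4 S=84.1823 intr=0.0000 cont=0.0000 V=0.0000[hold]; j=5 S=99.6718 intr=0.0000 cont=0.0000 V=0.0000[hold]; j=6 S=118.0113 intr=0.0000 cont=0.0000 V=0.0000[hold]  S*(6)=50.7186
k=5: j=0 S=46.6113 intr=14.7587 cont=14.6292 V=14.7587[EX]; j=1 S=55.1877 intr=6.1823 cont=6.9444 V=6.9444[hold]; j=2 S=65.3422 intr=0.0000 cont=1.5924 V=1.5924[hold]; j=3 S=77.3651 intr=0.0000 cont=0.0000 V=0.0000[hold]; j=4 S=91.6002 intr=0.0000 cont=0.0000 V=0.0000[hold]; j=5 S=108.4546 intr=0.0000 cont=0.0000 V=0.0000[hold]  S*(5)=46.6113
k=4: j=0 S=50.7186 intr=10.6514 cont=10.8957 V=10.8957[hold]; j=1 S=60.0507 intr=1.3193 cont=4.3053 V=4.3053[hold]; j=2 S=71.1000 intr=0.0000 cont=0.8082 V=0.8082[hold]; j=3 S=84.1823 intr=0.0000 cont=0.0000 V=0.0000[hold]; j=4 S=99.6718 intr=0.0000 cont=0.0000 V=0.0000[hold]  S*(4)=-
k=3: j=0 S=55.1877 intr=6.1823 cont=7.6410 V=7.6410[hold]; j=1 S=65.3422 intr=0.0000 cont=2.5813 V=2.5813[hold]; j=2 S=77.3651 intr=0.0000 cont=0.4102 V=0.4102[hold]; j=3 S=91.6002 intr=0.0000 cont=0.0000 V=0.0000[hold]  S*(3)=-
k=2: j=0 S=60.0507 intr=1.3193 cont=5.1438 V=5.1438[hold]; j=1 S=71.1000 intr=0.0000 cont=1.5112 V=1.5112[hold]; j=2 S=84.1823 intr=0.0000 cont=0.2082 V=0.2082[hold]  S*(2)=-
k=1: j=0 S=65.3422 intr=0.0000 cont=3.3516 V=3.3516[hold]; j=1 S=77.3651 intr=0.0000 cont=0.8691 V=0.8691[hold]  S*(1)=-
k=0: j=0 S=71.1000 intr=0.0000 cont=2.1272 V=2.1272[hold]  S*(0)=-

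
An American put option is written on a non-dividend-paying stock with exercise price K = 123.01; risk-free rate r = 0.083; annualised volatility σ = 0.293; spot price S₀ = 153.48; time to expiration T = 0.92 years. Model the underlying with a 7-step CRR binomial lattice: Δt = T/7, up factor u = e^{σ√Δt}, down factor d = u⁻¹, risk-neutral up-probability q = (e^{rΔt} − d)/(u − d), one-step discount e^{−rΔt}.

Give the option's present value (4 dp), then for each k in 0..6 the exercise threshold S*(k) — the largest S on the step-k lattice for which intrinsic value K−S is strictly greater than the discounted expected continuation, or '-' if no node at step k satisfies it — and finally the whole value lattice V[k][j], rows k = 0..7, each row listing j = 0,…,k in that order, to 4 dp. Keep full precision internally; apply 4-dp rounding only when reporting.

price = 3.1683
boundary = - - - - 100.3520 90.2391 100.3520
tree:
3.1683
5.4201 1.1972
9.0387 2.2594 0.2613
14.6020 4.1941 0.5561 0.0000
22.6580 7.6183 1.1836 0.0000 0.0000
32.7709 13.4301 2.5192 0.0000 0.0000 0.0000
41.8647 22.6580 5.3617 0.0000 0.0000 0.0000 0.0000
50.0421 32.7709 11.4117 0.0000 0.0000 0.0000 0.0000 0.0000

Δt=0.13143, u=1.11207, d=0.89923, q=0.52500, disc=e^(-rΔt)=0.98915
k=7 terminal: V=max(K-S,0) → 50.0421 32.7709 11.4117 0.0000 0.0000 0.0000 0.0000 0.0000
k=6: j=0 S=81.1453 intr=41.8647 cont=40.5301 V=41.8647[EX]; j=1 S=100.3520 intr=22.6580 cont=21.3234 V=22.6580[EX]; j=2 S=124.1049 intr=0.0000 cont=5.3617 V=5.3617[hold]; j=3 S=153.4800 intr=0.0000 cont=0.0000 V=0.0000[hold]; j=4 S=189.8081 intr=0.0000 cont=0.0000 V=0.0000[hold]; j=5 S=234.7348 intr=0.0000 cont=0.0000 V=0.0000[hold]; j=6 S=290.2955 intr=0.0000 cont=0.0000 V=0.0000[hold]  S*(6)=100.3520
k=5: j=0 S=90.2391 intr=32.7709 cont=31.4363 V=32.7709[EX]; j=1 S=111.5983 intr=11.4117 cont=13.4301 V=13.4301[hold]; j=2 S=138.0131 intr=0.0000 cont=2.5192 V=2.5192[hold]; j=3 S=170.6802 intr=0.0000 cont=0.0000 V=0.0000[hold]; j=4 S=211.0795 intr=0.0000 cont=0.0000 V=0.0000[hold]; j=5 S=261.0411 intr=0.0000 cont=0.0000 V=0.0000[hold]  S*(5)=90.2391
k=4: j=0 S=100.3520 intr=22.6580 cont=22.3716 V=22.6580[EX]; j=1 S=124.1049 intr=0.0000 cont=7.6183 V=7.6183[hold]; j=2 S=153.4800 intr=0.0000 cont=1.1836 V=1.1836[hold]; j=3 S=189.8081 intr=0.0000 cont=0.0000 V=0.0000[hold]; j=4 S=234.7348 intr=0.0000 cont=0.0000 V=0.0000[hold]  S*(4)=100.3520
k=3: j=0 S=111.5983 intr=11.4117 cont=14.6020 V=14.6020[hold]; j=1 S=138.0131 intr=0.0000 cont=4.1941 V=4.1941[hold]; j=2 S=170.6802 intr=0.0000 cont=0.5561 V=0.5561[hold]; j=3 S=211.0795 intr=0.0000 cont=0.0000 V=0.0000[hold]  S*(3)=-
k=2: j=0 S=124.1049 intr=0.0000 cont=9.0387 V=9.0387[hold]; j=1 S=153.4800 intr=0.0000 cont=2.2594 V=2.2594[hold]; j=2 S=189.8081 intr=0.0000 cont=0.2613 V=0.2613[hold]  S*(2)=-
k=1: j=0 S=138.0131 intr=0.0000 cont=5.4201 V=5.4201[hold]; j=1 S=170.6802 intr=0.0000 cont=1.1972 V=1.1972[hold]  S*(1)=-
k=0: j=0 S=153.4800 intr=0.0000 cont=3.1683 V=3.1683[hold]  S*(0)=-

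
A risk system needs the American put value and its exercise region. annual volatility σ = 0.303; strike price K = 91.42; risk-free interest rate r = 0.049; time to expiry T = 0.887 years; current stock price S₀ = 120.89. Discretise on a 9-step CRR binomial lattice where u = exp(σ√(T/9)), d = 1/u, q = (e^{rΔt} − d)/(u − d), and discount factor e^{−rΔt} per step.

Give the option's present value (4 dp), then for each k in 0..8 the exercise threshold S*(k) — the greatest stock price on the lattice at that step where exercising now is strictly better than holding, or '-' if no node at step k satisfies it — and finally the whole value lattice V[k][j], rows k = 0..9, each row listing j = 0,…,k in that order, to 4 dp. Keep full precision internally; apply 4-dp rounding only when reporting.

price = 1.8106
boundary = - - - - - - 68.3161 75.1337 82.6315
tree:
1.8106
2.9698 0.6764
4.7723 1.2078 0.1550
7.4795 2.1289 0.3043 0.0081
11.3653 3.6914 0.5972 0.0163 0.0000
16.6106 6.2641 1.1712 0.0328 0.0000 0.0000
23.1039 10.3203 2.2949 0.0662 0.0000 0.0000 0.0000
29.3028 16.2863 4.4930 0.1334 0.0000 0.0000 0.0000 0.0000
34.9392 23.1039 8.7885 0.2690 0.0000 0.0000 0.0000 0.0000 0.0000
40.0642 29.3028 16.2863 0.5424 0.0000 0.0000 0.0000 0.0000 0.0000 0.0000

Δt=0.09856  u=1.09979  d=0.90926  q=0.50164  discount=0.99518
step 9 (expiry): payoffs max(K−S,0) = 40.0642 29.3028 16.2863 0.5424 0.0000 0.0000 0.0000 0.0000 0.0000 0.0000
step 8: (k=8,j=0): S=56.4808, (K−S)⁺=34.9392, hold=34.4988 ⇒ V=34.9392 exercise | (k=8,j=1): S=68.3161, (K−S)⁺=23.1039, hold=22.6634 ⇒ V=23.1039 exercise | (k=8,j=2): S=82.6315, (K−S)⁺=8.7885, hold=8.3481 ⇒ V=8.7885 exercise | (k=8,j=3): S=99.9466, (K−S)⁺=0.0000, hold=0.2690 ⇒ V=0.2690 continue | (k=8,j=4): S=120.8900, (K−S)⁺=0.0000, hold=0.0000 ⇒ V=0.0000 continue | (k=8,j=5): S=146.2220, (K−S)⁺=0.0000, hold=0.0000 ⇒ V=0.0000 continue | (k=8,j=6): S=176.8622, (K−S)⁺=0.0000, hold=0.0000 ⇒ V=0.0000 continue | (k=8,j=7): S=213.9230, (K−S)⁺=0.0000, hold=0.0000 ⇒ V=0.0000 continue | (k=8,j=8): S=258.7496, (K−S)⁺=0.0000, hold=0.0000 ⇒ V=0.0000 continue  boundary S*=82.6315
step 7: (k=7,j=0): S=62.1172, (K−S)⁺=29.3028, hold=28.8623 ⇒ V=29.3028 exercise | (k=7,j=1): S=75.1337, (K−S)⁺=16.2863, hold=15.8459 ⇒ V=16.2863 exercise | (k=7,j=2): S=90.8776, (K−S)⁺=0.5424, hold=4.4930 ⇒ V=4.4930 continue | (k=7,j=3): S=109.9206, (K−S)⁺=0.0000, hold=0.1334 ⇒ V=0.1334 continue | (k=7,j=4): S=132.9540, (K−S)⁺=0.0000, hold=0.0000 ⇒ V=0.0000 continue | (k=7,j=5): S=160.8140, (K−S)⁺=0.0000, hold=0.0000 ⇒ V=0.0000 continue | (k=7,j=6): S=194.5119, (K−S)⁺=0.0000, hold=0.0000 ⇒ V=0.0000 continue | (k=7,j=7): S=235.2711, (K−S)⁺=0.0000, hold=0.0000 ⇒ V=0.0000 continue  boundary S*=75.1337
step 6: (k=6,j=0): S=68.3161, (K−S)⁺=23.1039, hold=22.6634 ⇒ V=23.1039 exercise | (k=6,j=1): S=82.6315, (K−S)⁺=8.7885, hold=10.3203 ⇒ V=10.3203 continue | (k=6,j=2): S=99.9466, (K−S)⁺=0.0000, hold=2.2949 ⇒ V=2.2949 continue | (k=6,j=3): S=120.8900, (K−S)⁺=0.0000, hold=0.0662 ⇒ V=0.0662 continue | (k=6,j=4): S=146.2220, (K−S)⁺=0.0000, hold=0.0000 ⇒ V=0.0000 continue | (k=6,j=5): S=176.8622, (K−S)⁺=0.0000, hold=0.0000 ⇒ V=0.0000 continue | (k=6,j=6): S=213.9230, (K−S)⁺=0.0000, hold=0.0000 ⇒ V=0.0000 continue  boundary S*=68.3161
step 5: (k=5,j=0): S=75.1337, (K−S)⁺=16.2863, hold=16.6106 ⇒ V=16.6106 continue | (k=5,j=1): S=90.8776, (K−S)⁺=0.5424, hold=6.2641 ⇒ V=6.2641 continue | (k=5,j=2): S=109.9206, (K−S)⁺=0.0000, hold=1.1712 ⇒ V=1.1712 continue | (k=5,j=3): S=132.9540, (K−S)⁺=0.0000, hold=0.0328 ⇒ V=0.0328 continue | (k=5,j=4): S=160.8140, (K−S)⁺=0.0000, hold=0.0000 ⇒ V=0.0000 continue | (k=5,j=5): S=194.5119, (K−S)⁺=0.0000, hold=0.0000 ⇒ V=0.0000 continue  boundary S*=-
step 4: (k=4,j=0): S=82.6315, (K−S)⁺=8.7885, hold=11.3653 ⇒ V=11.3653 continue | (k=4,j=1): S=99.9466, (K−S)⁺=0.0000, hold=3.6914 ⇒ V=3.6914 continue | (k=4,j=2): S=120.8900, (K−S)⁺=0.0000, hold=0.5972 ⇒ V=0.5972 continue | (k=4,j=3): S=146.2220, (K−S)⁺=0.0000, hold=0.0163 ⇒ V=0.0163 continue | (k=4,j=4): S=176.8622, (K−S)⁺=0.0000, hold=0.0000 ⇒ V=0.0000 continue  boundary S*=-
step 3: (k=3,j=0): S=90.8776, (K−S)⁺=0.5424, hold=7.4795 ⇒ V=7.4795 continue | (k=3,j=1): S=109.9206, (K−S)⁺=0.0000, hold=2.1289 ⇒ V=2.1289 continue | (k=3,j=2): S=132.9540, (K−S)⁺=0.0000, hold=0.3043 ⇒ V=0.3043 continue | (k=3,j=3): S=160.8140, (K−S)⁺=0.0000, hold=0.0081 ⇒ V=0.0081 continue  boundary S*=-
step 2: (k=2,j=0): S=99.9466, (K−S)⁺=0.0000, hold=4.7723 ⇒ V=4.7723 continue | (k=2,j=1): S=120.8900, (K−S)⁺=0.0000, hold=1.2078 ⇒ V=1.2078 continue | (k=2,j=2): S=146.2220, (K−S)⁺=0.0000, hold=0.1550 ⇒ V=0.1550 continue  boundary S*=-
step 1: (k=1,j=0): S=109.9206, (K−S)⁺=0.0000, hold=2.9698 ⇒ V=2.9698 continue | (k=1,j=1): S=132.9540, (K−S)⁺=0.0000, hold=0.6764 ⇒ V=0.6764 continue  boundary S*=-
step 0: (k=0,j=0): S=120.8900, (K−S)⁺=0.0000, hold=1.8106 ⇒ V=1.8106 continue  boundary S*=-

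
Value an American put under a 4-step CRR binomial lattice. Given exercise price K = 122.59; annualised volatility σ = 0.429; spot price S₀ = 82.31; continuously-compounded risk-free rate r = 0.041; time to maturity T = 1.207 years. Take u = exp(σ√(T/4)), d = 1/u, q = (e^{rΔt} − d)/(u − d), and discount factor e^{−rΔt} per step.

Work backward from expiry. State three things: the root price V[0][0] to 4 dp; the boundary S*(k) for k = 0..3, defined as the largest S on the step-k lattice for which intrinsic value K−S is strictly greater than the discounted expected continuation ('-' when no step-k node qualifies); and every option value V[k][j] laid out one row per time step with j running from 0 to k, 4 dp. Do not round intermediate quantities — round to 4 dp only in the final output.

Δt=0.30175, u=1.26574, d=0.79005, q=0.46753, disc=e^(-rΔt)=0.98770
k=4 terminal: V=max(K-S,0) → 90.5218 71.2136 40.2800 0.0000 0.0000
k=3: j=0 S=40.5900 intr=82.0000 cont=80.4927 V=82.0000[EX]; j=1 S=65.0291 intr=57.5609 cont=56.0536 V=57.5609[EX]; j=2 S=104.1831 intr=18.4069 cont=21.1843 V=21.1843[hold]; j=3 S=166.9116 intr=0.0000 cont=0.0000 V=0.0000[hold]  S*(3)=65.0291
k=2: j=0 S=51.3764 intr=71.2136 cont=69.7063 V=71.2136[EX]; j=1 S=82.3100 intr=40.2800 cont=40.0552 V=40.2800[EX]; j=2 S=131.8688 intr=0.0000 cont=11.1414 V=11.1414[hold]  S*(2)=82.3100
k=1: j=0 S=65.0291 intr=57.5609 cont=56.0536 V=57.5609[EX]; j=1 S=104.1831 intr=18.4069 cont=26.3292 V=26.3292[hold]  S*(1)=65.0291
k=0: j=0 S=82.3100 intr=40.2800 cont=42.4310 V=42.4310[hold]  S*(0)=-

price = 42.4310
boundary = - 65.0291 82.3100 65.0291
tree:
42.4310
57.5609 26.3292
71.2136 40.2800 11.1414
82.0000 57.5609 21.1843 0.0000
90.5218 71.2136 40.2800 0.0000 0.0000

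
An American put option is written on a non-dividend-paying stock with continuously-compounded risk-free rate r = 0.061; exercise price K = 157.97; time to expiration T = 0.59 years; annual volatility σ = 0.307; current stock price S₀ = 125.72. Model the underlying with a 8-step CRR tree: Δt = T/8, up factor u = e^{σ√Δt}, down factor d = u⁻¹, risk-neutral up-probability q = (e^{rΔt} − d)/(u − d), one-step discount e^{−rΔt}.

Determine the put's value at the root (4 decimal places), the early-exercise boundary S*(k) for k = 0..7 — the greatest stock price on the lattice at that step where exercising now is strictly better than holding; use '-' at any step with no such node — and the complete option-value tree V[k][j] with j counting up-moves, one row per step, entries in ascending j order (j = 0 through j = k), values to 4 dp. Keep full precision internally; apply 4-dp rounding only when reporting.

price = 32.9595
boundary = - 115.6635 106.4115 115.6635 125.7200 115.6635 125.7200 136.6508
tree:
32.9595
42.3065 24.1343
51.5585 32.5259 16.1626
60.0705 42.3065 23.2738 9.3690
67.9016 51.5585 32.2500 14.7241 4.2280
75.1062 60.0705 42.3065 22.3136 7.4510 1.1213
81.7346 67.9016 51.5585 32.2500 12.8186 2.2809 0.0000
87.8327 75.1062 60.0705 42.3065 21.3192 4.6397 0.0000 0.0000
93.4431 81.7346 67.9016 51.5585 32.2500 9.4379 0.0000 0.0000 0.0000

Δt=0.07375, u=1.08695, d=0.92001, q=0.50618, disc=e^(-rΔt)=0.99551
k=8 terminal: V=max(K-S,0) → 93.4431 81.7346 67.9016 51.5585 32.2500 9.4379 0.0000 0.0000 0.0000
k=7: j=0 S=70.1373 intr=87.8327 cont=87.1237 V=87.8327[EX]; j=1 S=82.8638 intr=75.1062 cont=74.3972 V=75.1062[EX]; j=2 S=97.8995 intr=60.0705 cont=59.3614 V=60.0705[EX]; j=3 S=115.6635 intr=42.3065 cont=41.5974 V=42.3065[EX]; j=4 S=136.6508 intr=21.3192 cont=20.6101 V=21.3192[EX]; j=5 S=161.4463 intr=0.0000 cont=4.6397 V=4.6397[hold]; j=6 S=190.7410 intr=0.0000 cont=0.0000 V=0.0000[hold]; j=7 S=225.3512 intr=0.0000 cont=0.0000 V=0.0000[hold]  S*(7)=136.6508
k=6: j=0 S=76.2354 intr=81.7346 cont=81.0255 V=81.7346[EX]; j=1 S=90.0684 intr=67.9016 cont=67.1925 V=67.9016[EX]; j=2 S=106.4115 intr=51.5585 cont=50.8494 V=51.5585[EX]; j=3 S=125.7200 intr=32.2500 cont=31.5409 V=32.2500[EX]; j=4 S=148.5321 intr=9.4379 cont=12.8186 V=12.8186[hold]; j=5 S=175.4834 intr=0.0000 cont=2.2809 V=2.2809[hold]; j=6 S=207.3251 intr=0.0000 cont=0.0000 V=0.0000[hold]  S*(6)=125.7200
k=5: j=0 S=82.8638 intr=75.1062 cont=74.3972 V=75.1062[EX]; j=1 S=97.8995 intr=60.0705 cont=59.3614 V=60.0705[EX]; j=2 S=115.6635 intr=42.3065 cont=41.5974 V=42.3065[EX]; j=3 S=136.6508 intr=21.3192 cont=22.3136 V=22.3136[hold]; j=4 S=161.4463 intr=0.0000 cont=7.4510 V=7.4510[hold]; j=5 S=190.7410 intr=0.0000 cont=1.1213 V=1.1213[hold]  S*(5)=115.6635
k=4: j=0 S=90.0684 intr=67.9016 cont=67.1925 V=67.9016[EX]; j=1 S=106.4115 intr=51.5585 cont=50.8494 V=51.5585[EX]; j=2 S=125.7200 intr=32.2500 cont=32.0420 V=32.2500[EX]; j=3 S=148.5321 intr=9.4379 cont=14.7241 V=14.7241[hold]; j=4 S=175.4834 intr=0.0000 cont=4.2280 V=4.2280[hold]  S*(4)=125.7200
k=3: j=0 S=97.8995 intr=60.0705 cont=59.3614 V=60.0705[EX]; j=1 S=115.6635 intr=42.3065 cont=41.5974 V=42.3065[EX]; j=2 S=136.6508 intr=21.3192 cont=23.2738 V=23.2738[hold]; j=3 S=161.4463 intr=0.0000 cont=9.3690 V=9.3690[hold]  S*(3)=115.6635
k=2: j=0 S=106.4115 intr=51.5585 cont=50.8494 V=51.5585[EX]; j=1 S=125.7200 intr=32.2500 cont=32.5259 V=32.5259[hold]; j=2 S=148.5321 intr=9.4379 cont=16.1626 V=16.1626[hold]  S*(2)=106.4115
k=1: j=0 S=115.6635 intr=42.3065 cont=41.7364 V=42.3065[EX]; j=1 S=136.6508 intr=21.3192 cont=24.1343 V=24.1343[hold]  S*(1)=115.6635
k=0: j=0 S=125.7200 intr=32.2500 cont=32.9595 V=32.9595[hold]  S*(0)=-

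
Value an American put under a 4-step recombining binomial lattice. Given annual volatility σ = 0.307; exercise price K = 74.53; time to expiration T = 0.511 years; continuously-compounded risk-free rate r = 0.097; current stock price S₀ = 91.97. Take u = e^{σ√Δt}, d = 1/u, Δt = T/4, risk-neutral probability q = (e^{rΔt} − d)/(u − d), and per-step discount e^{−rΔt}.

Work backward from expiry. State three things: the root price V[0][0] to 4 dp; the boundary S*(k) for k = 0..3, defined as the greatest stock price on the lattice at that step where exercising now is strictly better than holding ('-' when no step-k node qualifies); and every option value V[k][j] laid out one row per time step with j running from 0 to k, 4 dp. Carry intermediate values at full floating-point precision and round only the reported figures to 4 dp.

Δt=0.12775, u=1.11597, d=0.89608, q=0.52930, disc=e^(-rΔt)=0.98768
k=4 terminal: V=max(K-S,0) → 15.2336 0.6822 0.0000 0.0000 0.0000
k=3: j=0 S=66.1733 intr=8.3567 cont=7.4388 V=8.3567[EX]; j=1 S=82.4123 intr=0.0000 cont=0.3172 V=0.3172[hold]; j=2 S=102.6362 intr=0.0000 cont=0.0000 V=0.0000[hold]; j=3 S=127.8231 intr=0.0000 cont=0.0000 V=0.0000[hold]  S*(3)=66.1733
k=2: j=0 S=73.8478 intr=0.6822 cont=4.0509 V=4.0509[hold]; j=1 S=91.9700 intr=0.0000 cont=0.1475 V=0.1475[hold]; j=2 S=114.5394 intr=0.0000 cont=0.0000 V=0.0000[hold]  S*(2)=-
k=1: j=0 S=82.4123 intr=0.0000 cont=1.9604 V=1.9604[hold]; j=1 S=102.6362 intr=0.0000 cont=0.0686 V=0.0686[hold]  S*(1)=-
k=0: j=0 S=91.9700 intr=0.0000 cont=0.9472 V=0.9472[hold]  S*(0)=-

price = 0.9472
boundary = - - - 66.1733
tree:
0.9472
1.9604 0.0686
4.0509 0.1475 0.0000
8.3567 0.3172 0.0000 0.0000
15.2336 0.6822 0.0000 0.0000 0.0000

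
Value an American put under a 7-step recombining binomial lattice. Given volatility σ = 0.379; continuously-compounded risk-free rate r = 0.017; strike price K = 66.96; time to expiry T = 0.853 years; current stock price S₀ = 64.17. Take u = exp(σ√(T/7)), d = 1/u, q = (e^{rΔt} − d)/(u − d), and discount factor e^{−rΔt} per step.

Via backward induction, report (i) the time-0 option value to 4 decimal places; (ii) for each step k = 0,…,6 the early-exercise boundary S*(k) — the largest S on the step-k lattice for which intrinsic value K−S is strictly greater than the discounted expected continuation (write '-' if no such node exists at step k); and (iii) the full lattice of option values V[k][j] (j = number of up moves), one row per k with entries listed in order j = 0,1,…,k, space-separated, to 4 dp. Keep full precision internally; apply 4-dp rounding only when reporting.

price = 10.3307
boundary = - - - - 37.8008 43.1478 49.2512
tree:
10.3307
14.1512 6.1496
18.7408 9.1361 2.8728
23.8790 13.1387 4.7482 0.8107
29.1592 18.1422 7.6611 1.5467 0.0000
33.8436 23.8122 11.9493 2.9510 0.0000 0.0000
37.9475 29.1592 17.7088 5.6302 0.0000 0.0000 0.0000
41.5428 33.8436 23.8122 10.7421 0.0000 0.0000 0.0000 0.0000

params: Δt=0.12186 u=1.14145 d=0.87608 q=0.47479 e^(-rΔt)=0.99793
t_7 payoffs: 41.5428 33.8436 23.8122 10.7421 0.0000 0.0000 0.0000 0.0000
t_6: node(6,0) S=29.0125 payoff=37.9475 vs cont=37.8089 → 37.9475 [stop]  node(6,1) S=37.8008 payoff=29.1592 vs cont=29.0206 → 29.1592 [stop]  node(6,2) S=49.2512 payoff=17.7088 vs cont=17.5703 → 17.7088 [stop]  node(6,3) S=64.1700 payoff=2.7900 vs cont=5.6302 → 5.6302 [wait]  node(6,4) S=83.6080 payoff=0.0000 vs cont=0.0000 → 0.0000 [wait]  node(6,5) S=108.9340 payoff=0.0000 vs cont=0.0000 → 0.0000 [wait]  node(6,6) S=141.9315 payoff=0.0000 vs cont=0.0000 → 0.0000 [wait]  ⇒ S*(6)=49.2512
t_5: node(5,0) S=33.1164 payoff=33.8436 vs cont=33.7050 → 33.8436 [stop]  node(5,1) S=43.1478 payoff=23.8122 vs cont=23.6736 → 23.8122 [stop]  node(5,2) S=56.2179 payoff=10.7421 vs cont=11.9493 → 11.9493 [wait]  node(5,3) S=73.2470 payoff=0.0000 vs cont=2.9510 → 2.9510 [wait]  node(5,4) S=95.4345 payoff=0.0000 vs cont=0.0000 → 0.0000 [wait]  node(5,5) S=124.3429 payoff=0.0000 vs cont=0.0000 → 0.0000 [wait]  ⇒ S*(5)=43.1478
t_4: node(4,0) S=37.8008 payoff=29.1592 vs cont=29.0206 → 29.1592 [stop]  node(4,1) S=49.2512 payoff=17.7088 vs cont=18.1422 → 18.1422 [wait]  node(4,2) S=64.1700 payoff=2.7900 vs cont=7.6611 → 7.6611 [wait]  node(4,3) S=83.6080 payoff=0.0000 vs cont=1.5467 → 1.5467 [wait]  node(4,4) S=108.9340 payoff=0.0000 vs cont=0.0000 → 0.0000 [wait]  ⇒ S*(4)=37.8008
t_3: node(3,0) S=43.1478 payoff=23.8122 vs cont=23.8790 → 23.8790 [wait]  node(3,1) S=56.2179 payoff=10.7421 vs cont=13.1387 → 13.1387 [wait]  node(3,2) S=73.2470 payoff=0.0000 vs cont=4.7482 → 4.7482 [wait]  node(3,3) S=95.4345 payoff=0.0000 vs cont=0.8107 → 0.8107 [wait]  ⇒ S*(3)=-
t_2: node(2,0) S=49.2512 payoff=17.7088 vs cont=18.7408 → 18.7408 [wait]  node(2,1) S=64.1700 payoff=2.7900 vs cont=9.1361 → 9.1361 [wait]  node(2,2) S=83.6080 payoff=0.0000 vs cont=2.8728 → 2.8728 [wait]  ⇒ S*(2)=-
t_1: node(1,0) S=56.2179 payoff=10.7421 vs cont=14.1512 → 14.1512 [wait]  node(1,1) S=73.2470 payoff=0.0000 vs cont=6.1496 → 6.1496 [wait]  ⇒ S*(1)=-
t_0: node(0,0) S=64.1700 payoff=2.7900 vs cont=10.3307 → 10.3307 [wait]  ⇒ S*(0)=-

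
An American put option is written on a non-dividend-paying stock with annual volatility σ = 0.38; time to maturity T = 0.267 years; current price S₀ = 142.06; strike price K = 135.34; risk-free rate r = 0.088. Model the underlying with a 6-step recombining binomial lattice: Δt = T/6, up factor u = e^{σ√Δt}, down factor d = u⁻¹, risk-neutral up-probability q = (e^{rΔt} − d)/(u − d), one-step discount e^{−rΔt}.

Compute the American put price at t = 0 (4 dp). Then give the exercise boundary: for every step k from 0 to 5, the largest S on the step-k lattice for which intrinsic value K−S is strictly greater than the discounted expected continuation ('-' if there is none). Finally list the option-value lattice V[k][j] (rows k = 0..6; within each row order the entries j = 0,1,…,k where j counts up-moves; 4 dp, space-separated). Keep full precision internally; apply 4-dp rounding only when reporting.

price = 6.8935
boundary = - - - 111.6944 103.0903 111.6944
tree:
6.8935
10.7954 3.1136
16.3300 5.4416 0.8506
23.6456 9.2696 1.7230 0.0000
32.2497 15.2252 3.4904 0.0000 0.0000
40.1910 23.6456 7.0707 0.0000 0.0000 0.0000
47.5206 32.2497 14.3234 0.0000 0.0000 0.0000 0.0000

params: Δt=0.04450 u=1.08346 d=0.92297 q=0.50442 e^(-rΔt)=0.99609
t_6 payoffs: 47.5206 32.2497 14.3234 0.0000 0.0000 0.0000 0.0000
t_5: node(5,0) S=95.1490 payoff=40.1910 vs cont=39.6620 → 40.1910 [stop]  node(5,1) S=111.6944 payoff=23.6456 vs cont=23.1167 → 23.6456 [stop]  node(5,2) S=131.1168 payoff=4.2232 vs cont=7.0707 → 7.0707 [wait]  node(5,3) S=153.9166 payoff=0.0000 vs cont=0.0000 → 0.0000 [wait]  node(5,4) S=180.6809 payoff=0.0000 vs cont=0.0000 → 0.0000 [wait]  node(5,5) S=212.0994 payoff=0.0000 vs cont=0.0000 → 0.0000 [wait]  ⇒ S*(5)=111.6944
t_4: node(4,0) S=103.0903 payoff=32.2497 vs cont=31.7208 → 32.2497 [stop]  node(4,1) S=121.0166 payoff=14.3234 vs cont=15.2252 → 15.2252 [wait]  node(4,2) S=142.0600 payoff=0.0000 vs cont=3.4904 → 3.4904 [wait]  node(4,3) S=166.7627 payoff=0.0000 vs cont=0.0000 → 0.0000 [wait]  node(4,4) S=195.7609 payoff=0.0000 vs cont=0.0000 → 0.0000 [wait]  ⇒ S*(4)=103.0903
t_3: node(3,0) S=111.6944 payoff=23.6456 vs cont=23.5698 → 23.6456 [stop]  node(3,1) S=131.1168 payoff=4.2232 vs cont=9.2696 → 9.2696 [wait]  node(3,2) S=153.9166 payoff=0.0000 vs cont=1.7230 → 1.7230 [wait]  node(3,3) S=180.6809 payoff=0.0000 vs cont=0.0000 → 0.0000 [wait]  ⇒ S*(3)=111.6944
t_2: node(2,0) S=121.0166 payoff=14.3234 vs cont=16.3300 → 16.3300 [wait]  node(2,1) S=142.0600 payoff=0.0000 vs cont=5.4416 → 5.4416 [wait]  node(2,2) S=166.7627 payoff=0.0000 vs cont=0.8506 → 0.8506 [wait]  ⇒ S*(2)=-
t_1: node(1,0) S=131.1168 payoff=4.2232 vs cont=10.7954 → 10.7954 [wait]  node(1,1) S=153.9166 payoff=0.0000 vs cont=3.1136 → 3.1136 [wait]  ⇒ S*(1)=-
t_0: node(0,0) S=142.0600 payoff=0.0000 vs cont=6.8935 → 6.8935 [wait]  ⇒ S*(0)=-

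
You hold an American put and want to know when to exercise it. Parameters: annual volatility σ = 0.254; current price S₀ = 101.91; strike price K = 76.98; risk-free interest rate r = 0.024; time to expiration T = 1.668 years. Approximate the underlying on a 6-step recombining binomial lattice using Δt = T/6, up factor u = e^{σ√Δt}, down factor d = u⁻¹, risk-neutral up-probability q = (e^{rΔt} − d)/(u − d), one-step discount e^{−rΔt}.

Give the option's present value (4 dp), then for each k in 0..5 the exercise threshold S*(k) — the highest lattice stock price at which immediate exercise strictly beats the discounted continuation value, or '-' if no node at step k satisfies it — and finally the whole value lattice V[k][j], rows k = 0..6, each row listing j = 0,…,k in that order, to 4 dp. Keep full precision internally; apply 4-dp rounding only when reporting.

Δt=0.27800, u=1.14331, d=0.87466, q=0.49149, disc=e^(-rΔt)=0.99335
k=6 terminal: V=max(K-S,0) → 31.3507 17.3358 0.0000 0.0000 0.0000 0.0000 0.0000
k=5: j=0 S=52.1682 intr=24.8118 cont=24.2999 V=24.8118[EX]; j=1 S=68.1915 intr=8.7885 cont=8.7568 V=8.7885[EX]; j=2 S=89.1363 intr=0.0000 cont=0.0000 V=0.0000[hold]; j=3 S=116.5142 intr=0.0000 cont=0.0000 V=0.0000[hold]; j=4 S=152.3012 intr=0.0000 cont=0.0000 V=0.0000[hold]; j=5 S=199.0800 intr=0.0000 cont=0.0000 V=0.0000[hold]  S*(5)=68.1915
k=4: j=0 S=59.6442 intr=17.3358 cont=16.8239 V=17.3358[EX]; j=1 S=77.9637 intr=0.0000 cont=4.4393 V=4.4393[hold]; j=2 S=101.9100 intr=0.0000 cont=0.0000 V=0.0000[hold]; j=3 S=133.2113 intr=0.0000 cont=0.0000 V=0.0000[hold]; j=4 S=174.1267 intr=0.0000 cont=0.0000 V=0.0000[hold]  S*(4)=59.6442
k=3: j=0 S=68.1915 intr=8.7885 cont=10.9242 V=10.9242[hold]; j=1 S=89.1363 intr=0.0000 cont=2.2424 V=2.2424[hold]; j=2 S=116.5142 intr=0.0000 cont=0.0000 V=0.0000[hold]; j=3 S=152.3012 intr=0.0000 cont=0.0000 V=0.0000[hold]  S*(3)=-
k=2: j=0 S=77.9637 intr=0.0000 cont=6.6130 V=6.6130[hold]; j=1 S=101.9100 intr=0.0000 cont=1.1327 V=1.1327[hold]; j=2 S=133.2113 intr=0.0000 cont=0.0000 V=0.0000[hold]  S*(2)=-
k=1: j=0 S=89.1363 intr=0.0000 cont=3.8934 V=3.8934[hold]; j=1 S=116.5142 intr=0.0000 cont=0.5722 V=0.5722[hold]  S*(1)=-
k=0: j=0 S=101.9100 intr=0.0000 cont=2.2460 V=2.2460[hold]  S*(0)=-

price = 2.2460
boundary = - - - - 59.6442 68.1915
tree:
2.2460
3.8934 0.5722
6.6130 1.1327 0.0000
10.9242 2.2424 0.0000 0.0000
17.3358 4.4393 0.0000 0.0000 0.0000
24.8118 8.7885 0.0000 0.0000 0.0000 0.0000
31.3507 17.3358 0.0000 0.0000 0.0000 0.0000 0.0000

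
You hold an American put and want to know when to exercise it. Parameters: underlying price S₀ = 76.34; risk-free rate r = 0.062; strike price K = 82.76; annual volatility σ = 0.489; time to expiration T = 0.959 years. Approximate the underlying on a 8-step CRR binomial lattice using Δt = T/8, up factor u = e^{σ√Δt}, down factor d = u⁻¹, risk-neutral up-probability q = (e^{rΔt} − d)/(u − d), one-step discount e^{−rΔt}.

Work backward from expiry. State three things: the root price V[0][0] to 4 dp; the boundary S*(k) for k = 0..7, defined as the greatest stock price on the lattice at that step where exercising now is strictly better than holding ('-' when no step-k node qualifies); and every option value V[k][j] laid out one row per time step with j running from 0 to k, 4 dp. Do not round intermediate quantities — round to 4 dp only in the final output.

price = 16.3986
boundary = - - - 45.9373 38.7826 45.9373 54.4120 64.4501
tree:
16.3986
22.1646 10.3995
29.0553 15.0354 5.5329
36.8227 21.0825 8.7105 2.1724
43.9774 28.4897 13.3762 3.7853 0.4567
50.0178 36.8227 19.8945 6.5142 0.8843 0.0000
55.1174 43.9774 28.3480 11.0348 1.7123 0.0000 0.0000
59.4227 50.0178 36.8227 18.3099 3.3156 0.0000 0.0000 0.0000
63.0575 55.1174 43.9774 28.3480 6.4200 0.0000 0.0000 0.0000 0.0000

params: Δt=0.11987 u=1.18448 d=0.84425 q=0.47970 e^(-rΔt)=0.99260
t_8 payoffs: 63.0575 55.1174 43.9774 28.3480 6.4200 0.0000 0.0000 0.0000 0.0000
t_7: node(7,0) S=23.3373 payoff=59.4227 vs cont=58.8099 → 59.4227 [stop]  node(7,1) S=32.7422 payoff=50.0178 vs cont=49.4050 → 50.0178 [stop]  node(7,2) S=45.9373 payoff=36.8227 vs cont=36.2099 → 36.8227 [stop]  node(7,3) S=64.4501 payoff=18.3099 vs cont=17.6971 → 18.3099 [stop]  node(7,4) S=90.4234 payoff=0.0000 vs cont=3.3156 → 3.3156 [wait]  node(7,5) S=126.8640 payoff=0.0000 vs cont=0.0000 → 0.0000 [wait]  node(7,6) S=177.9902 payoff=0.0000 vs cont=0.0000 → 0.0000 [wait]  node(7,7) S=249.7202 payoff=0.0000 vs cont=0.0000 → 0.0000 [wait]  ⇒ S*(7)=64.4501
t_6: node(6,0) S=27.6426 payoff=55.1174 vs cont=54.5046 → 55.1174 [stop]  node(6,1) S=38.7826 payoff=43.9774 vs cont=43.3646 → 43.9774 [stop]  node(6,2) S=54.4120 payoff=28.3480 vs cont=27.7352 → 28.3480 [stop]  node(6,3) S=76.3400 payoff=6.4200 vs cont=11.0348 → 11.0348 [wait]  node(6,4) S=107.1050 payoff=0.0000 vs cont=1.7123 → 1.7123 [wait]  node(6,5) S=150.2683 payoff=0.0000 vs cont=0.0000 → 0.0000 [wait]  node(6,6) S=210.8264 payoff=0.0000 vs cont=0.0000 → 0.0000 [wait]  ⇒ S*(6)=54.4120
t_5: node(5,0) S=32.7422 payoff=50.0178 vs cont=49.4050 → 50.0178 [stop]  node(5,1) S=45.9373 payoff=36.8227 vs cont=36.2099 → 36.8227 [stop]  node(5,2) S=64.4501 payoff=18.3099 vs cont=19.8945 → 19.8945 [wait]  node(5,3) S=90.4234 payoff=0.0000 vs cont=6.5142 → 6.5142 [wait]  node(5,4) S=126.8640 payoff=0.0000 vs cont=0.8843 → 0.8843 [wait]  node(5,5) S=177.9902 payoff=0.0000 vs cont=0.0000 → 0.0000 [wait]  ⇒ S*(5)=45.9373
t_4: node(4,0) S=38.7826 payoff=43.9774 vs cont=43.3646 → 43.9774 [stop]  node(4,1) S=54.4120 payoff=28.3480 vs cont=28.4897 → 28.4897 [wait]  node(4,2) S=76.3400 payoff=6.4200 vs cont=13.3762 → 13.3762 [wait]  node(4,3) S=107.1050 payoff=0.0000 vs cont=3.7853 → 3.7853 [wait]  node(4,4) S=150.2683 payoff=0.0000 vs cont=0.4567 → 0.4567 [wait]  ⇒ S*(4)=38.7826
t_3: node(3,0) S=45.9373 payoff=36.8227 vs cont=36.2773 → 36.8227 [stop]  node(3,1) S=64.4501 payoff=18.3099 vs cont=21.0825 → 21.0825 [wait]  node(3,2) S=90.4234 payoff=0.0000 vs cont=8.7105 → 8.7105 [wait]  node(3,3) S=126.8640 payoff=0.0000 vs cont=2.1724 → 2.1724 [wait]  ⇒ S*(3)=45.9373
t_2: node(2,0) S=54.4120 payoff=28.3480 vs cont=29.0553 → 29.0553 [wait]  node(2,1) S=76.3400 payoff=6.4200 vs cont=15.0354 → 15.0354 [wait]  node(2,2) S=107.1050 payoff=0.0000 vs cont=5.5329 → 5.5329 [wait]  ⇒ S*(2)=-
t_1: node(1,0) S=64.4501 payoff=18.3099 vs cont=22.1646 → 22.1646 [wait]  node(1,1) S=90.4234 payoff=0.0000 vs cont=10.3995 → 10.3995 [wait]  ⇒ S*(1)=-
t_0: node(0,0) S=76.3400 payoff=6.4200 vs cont=16.3986 → 16.3986 [wait]  ⇒ S*(0)=-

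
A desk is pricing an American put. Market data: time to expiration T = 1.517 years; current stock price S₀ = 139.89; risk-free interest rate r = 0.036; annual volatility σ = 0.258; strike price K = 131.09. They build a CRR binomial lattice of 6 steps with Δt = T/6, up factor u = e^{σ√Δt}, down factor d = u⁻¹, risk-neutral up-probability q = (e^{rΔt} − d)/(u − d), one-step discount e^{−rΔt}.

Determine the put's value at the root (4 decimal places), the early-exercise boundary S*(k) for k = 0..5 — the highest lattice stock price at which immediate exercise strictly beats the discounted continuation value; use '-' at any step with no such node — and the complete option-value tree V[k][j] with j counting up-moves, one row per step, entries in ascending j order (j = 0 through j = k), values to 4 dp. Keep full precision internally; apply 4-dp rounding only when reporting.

params: Δt=0.25283 u=1.13852 d=0.87833 q=0.50276 e^(-rΔt)=0.99094
t_6 payoffs: 66.8592 47.8323 23.1691 0.0000 0.0000 0.0000 0.0000
t_5: node(5,0) S=73.1280 payoff=57.9620 vs cont=56.7742 → 57.9620 [stop]  node(5,1) S=94.7905 payoff=36.2995 vs cont=35.1117 → 36.2995 [stop]  node(5,2) S=122.8701 payoff=8.2199 vs cont=11.4163 → 11.4163 [wait]  node(5,3) S=159.2675 payoff=0.0000 vs cont=0.0000 → 0.0000 [wait]  node(5,4) S=206.4469 payoff=0.0000 vs cont=0.0000 → 0.0000 [wait]  node(5,5) S=267.6021 payoff=0.0000 vs cont=0.0000 → 0.0000 [wait]  ⇒ S*(5)=94.7905
t_4: node(4,0) S=83.2577 payoff=47.8323 vs cont=46.6445 → 47.8323 [stop]  node(4,1) S=107.9209 payoff=23.1691 vs cont=23.5738 → 23.5738 [wait]  node(4,2) S=139.8900 payoff=0.0000 vs cont=5.6253 → 5.6253 [wait]  node(4,3) S=181.3292 payoff=0.0000 vs cont=0.0000 → 0.0000 [wait]  node(4,4) S=235.0439 payoff=0.0000 vs cont=0.0000 → 0.0000 [wait]  ⇒ S*(4)=83.2577
t_3: node(3,0) S=94.7905 payoff=36.2995 vs cont=35.3133 → 36.2995 [stop]  node(3,1) S=122.8701 payoff=8.2199 vs cont=14.4182 → 14.4182 [wait]  node(3,2) S=159.2675 payoff=0.0000 vs cont=2.7718 → 2.7718 [wait]  node(3,3) S=206.4469 payoff=0.0000 vs cont=0.0000 → 0.0000 [wait]  ⇒ S*(3)=94.7905
t_2: node(2,0) S=107.9209 payoff=23.1691 vs cont=25.0693 → 25.0693 [wait]  node(2,1) S=139.8900 payoff=0.0000 vs cont=8.4853 → 8.4853 [wait]  node(2,2) S=181.3292 payoff=0.0000 vs cont=1.3658 → 1.3658 [wait]  ⇒ S*(2)=-
t_1: node(1,0) S=122.8701 payoff=8.2199 vs cont=16.5800 → 16.5800 [wait]  node(1,1) S=159.2675 payoff=0.0000 vs cont=4.8615 → 4.8615 [wait]  ⇒ S*(1)=-
t_0: node(0,0) S=139.8900 payoff=0.0000 vs cont=10.5916 → 10.5916 [wait]  ⇒ S*(0)=-

price = 10.5916
boundary = - - - 94.7905 83.2577 94.7905
tree:
10.5916
16.5800 4.8615
25.0693 8.4853 1.3658
36.2995 14.4182 2.7718 0.0000
47.8323 23.5738 5.6253 0.0000 0.0000
57.9620 36.2995 11.4163 0.0000 0.0000 0.0000
66.8592 47.8323 23.1691 0.0000 0.0000 0.0000 0.0000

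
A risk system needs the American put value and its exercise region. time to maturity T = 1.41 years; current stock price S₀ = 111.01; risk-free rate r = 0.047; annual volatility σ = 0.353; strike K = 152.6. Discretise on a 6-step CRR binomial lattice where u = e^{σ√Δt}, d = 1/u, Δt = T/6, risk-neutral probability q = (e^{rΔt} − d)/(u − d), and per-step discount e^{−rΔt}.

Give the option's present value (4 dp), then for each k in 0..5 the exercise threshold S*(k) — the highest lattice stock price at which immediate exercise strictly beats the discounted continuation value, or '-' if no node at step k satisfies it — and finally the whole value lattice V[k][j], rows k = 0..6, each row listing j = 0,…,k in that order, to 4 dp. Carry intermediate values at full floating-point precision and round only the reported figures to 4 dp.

params: Δt=0.23500 u=1.18664 d=0.84272 q=0.48962 e^(-rΔt)=0.98902
t_6 payoffs: 112.8392 96.6125 73.7637 41.5900 0.0000 0.0000 0.0000
t_5: node(5,0) S=47.1816 payoff=105.4184 vs cont=103.7422 → 105.4184 [stop]  node(5,1) S=66.4368 payoff=86.1632 vs cont=84.4870 → 86.1632 [stop]  node(5,2) S=93.5501 payoff=59.0499 vs cont=57.3737 → 59.0499 [stop]  node(5,3) S=131.7286 payoff=20.8714 vs cont=20.9937 → 20.9937 [wait]  node(5,4) S=185.4879 payoff=0.0000 vs cont=0.0000 → 0.0000 [wait]  node(5,5) S=261.1868 payoff=0.0000 vs cont=0.0000 → 0.0000 [wait]  ⇒ S*(5)=93.5501
t_4: node(4,0) S=55.9875 payoff=96.6125 vs cont=94.9363 → 96.6125 [stop]  node(4,1) S=78.8363 payoff=73.7637 vs cont=72.0875 → 73.7637 [stop]  node(4,2) S=111.0100 payoff=41.5900 vs cont=39.9730 → 41.5900 [stop]  node(4,3) S=156.3140 payoff=0.0000 vs cont=10.5971 → 10.5971 [wait]  node(4,4) S=220.1068 payoff=0.0000 vs cont=0.0000 → 0.0000 [wait]  ⇒ S*(4)=111.0100
t_3: node(3,0) S=66.4368 payoff=86.1632 vs cont=84.4870 → 86.1632 [stop]  node(3,1) S=93.5501 payoff=59.0499 vs cont=57.3737 → 59.0499 [stop]  node(3,2) S=131.7286 payoff=20.8714 vs cont=26.1252 → 26.1252 [wait]  node(3,3) S=185.4879 payoff=0.0000 vs cont=5.3492 → 5.3492 [wait]  ⇒ S*(3)=93.5501
t_2: node(2,0) S=78.8363 payoff=73.7637 vs cont=72.0875 → 73.7637 [stop]  node(2,1) S=111.0100 payoff=41.5900 vs cont=42.4579 → 42.4579 [wait]  node(2,2) S=156.3140 payoff=0.0000 vs cont=15.7777 → 15.7777 [wait]  ⇒ S*(2)=78.8363
t_1: node(1,0) S=93.5501 payoff=59.0499 vs cont=57.7940 → 59.0499 [stop]  node(1,1) S=131.7286 payoff=20.8714 vs cont=29.0720 → 29.0720 [wait]  ⇒ S*(1)=93.5501
t_0: node(0,0) S=111.0100 payoff=41.5900 vs cont=43.8848 → 43.8848 [wait]  ⇒ S*(0)=-

price = 43.8848
boundary = - 93.5501 78.8363 93.5501 111.0100 93.5501
tree:
43.8848
59.0499 29.0720
73.7637 42.4579 15.7777
86.1632 59.0499 26.1252 5.3492
96.6125 73.7637 41.5900 10.5971 0.0000
105.4184 86.1632 59.0499 20.9937 0.0000 0.0000
112.8392 96.6125 73.7637 41.5900 0.0000 0.0000 0.0000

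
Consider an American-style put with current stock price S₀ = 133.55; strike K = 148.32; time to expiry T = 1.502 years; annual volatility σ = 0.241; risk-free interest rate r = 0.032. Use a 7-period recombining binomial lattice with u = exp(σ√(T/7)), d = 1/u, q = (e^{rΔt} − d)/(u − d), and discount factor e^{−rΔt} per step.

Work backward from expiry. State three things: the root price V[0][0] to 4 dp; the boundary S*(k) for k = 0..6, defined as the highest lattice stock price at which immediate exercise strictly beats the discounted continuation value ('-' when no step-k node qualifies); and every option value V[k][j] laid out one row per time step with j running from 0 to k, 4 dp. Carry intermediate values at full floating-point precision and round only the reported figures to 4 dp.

Δt=0.21457, u=1.11811, d=0.89437, q=0.50291, disc=e^(-rΔt)=0.99316
k=7 terminal: V=max(K-S,0) → 87.1886 71.8959 52.7777 28.8769 0.0000 0.0000 0.0000 0.0000
k=6: j=0 S=68.3514 intr=79.9686 cont=78.9537 V=79.9686[EX]; j=1 S=85.4502 intr=62.8698 cont=61.8549 V=62.8698[EX]; j=2 S=106.8263 intr=41.4937 cont=40.4787 V=41.4937[EX]; j=3 S=133.5500 intr=14.7700 cont=14.2560 V=14.7700[EX]; j=4 S=166.9588 intr=0.0000 cont=0.0000 V=0.0000[hold]; j=5 S=208.7252 intr=0.0000 cont=0.0000 V=0.0000[hold]; j=6 S=260.9399 intr=0.0000 cont=0.0000 V=0.0000[hold]  S*(6)=133.5500
k=5: j=0 S=76.4241 intr=71.8959 cont=70.8810 V=71.8959[EX]; j=1 S=95.5423 intr=52.7777 cont=51.7628 V=52.7777[EX]; j=2 S=119.4431 intr=28.8769 cont=27.8620 V=28.8769[EX]; j=3 S=149.3230 intr=0.0000 cont=7.2917 V=7.2917[hold]; j=4 S=186.6776 intr=0.0000 cont=0.0000 V=0.0000[hold]; j=5 S=233.3768 intr=0.0000 cont=0.0000 V=0.0000[hold]  S*(5)=119.4431
k=4: j=0 S=85.4502 intr=62.8698 cont=61.8549 V=62.8698[EX]; j=1 S=106.8263 intr=41.4937 cont=40.4787 V=41.4937[EX]; j=2 S=133.5500 intr=14.7700 cont=17.8981 V=17.8981[hold]; j=3 S=166.9588 intr=0.0000 cont=3.5998 V=3.5998[hold]; j=4 S=208.7252 intr=0.0000 cont=0.0000 V=0.0000[hold]  S*(4)=106.8263
k=3: j=0 S=95.5423 intr=52.7777 cont=51.7628 V=52.7777[EX]; j=1 S=119.4431 intr=28.8769 cont=29.4243 V=29.4243[hold]; j=2 S=149.3230 intr=0.0000 cont=10.6340 V=10.6340[hold]; j=3 S=186.6776 intr=0.0000 cont=1.7772 V=1.7772[hold]  S*(3)=95.5423
k=2: j=0 S=106.8263 intr=41.4937 cont=40.7522 V=41.4937[EX]; j=1 S=133.5500 intr=14.7700 cont=19.8377 V=19.8377[hold]; j=2 S=166.9588 intr=0.0000 cont=6.1375 V=6.1375[hold]  S*(2)=106.8263
k=1: j=0 S=119.4431 intr=28.8769 cont=30.3931 V=30.3931[hold]; j=1 S=149.3230 intr=0.0000 cont=12.8591 V=12.8591[hold]  S*(1)=-
k=0: j=0 S=133.5500 intr=14.7700 cont=21.4274 V=21.4274[hold]  S*(0)=-

price = 21.4274
boundary = - - 106.8263 95.5423 106.8263 119.4431 133.5500
tree:
21.4274
30.3931 12.8591
41.4937 19.8377 6.1375
52.7777 29.4243 10.6340 1.7772
62.8698 41.4937 17.8981 3.5998 0.0000
71.8959 52.7777 28.8769 7.2917 0.0000 0.0000
79.9686 62.8698 41.4937 14.7700 0.0000 0.0000 0.0000
87.1886 71.8959 52.7777 28.8769 0.0000 0.0000 0.0000 0.0000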